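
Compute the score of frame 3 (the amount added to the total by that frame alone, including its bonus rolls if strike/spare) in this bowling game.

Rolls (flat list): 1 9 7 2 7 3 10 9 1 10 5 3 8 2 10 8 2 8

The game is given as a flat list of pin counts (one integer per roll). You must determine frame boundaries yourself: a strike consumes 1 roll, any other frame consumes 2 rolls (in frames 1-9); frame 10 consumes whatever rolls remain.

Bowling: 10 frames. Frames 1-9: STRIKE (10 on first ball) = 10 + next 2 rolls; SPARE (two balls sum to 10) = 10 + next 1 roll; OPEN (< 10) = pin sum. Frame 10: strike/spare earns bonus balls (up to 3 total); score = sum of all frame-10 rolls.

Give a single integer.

Frame 1: SPARE (1+9=10). 10 + next roll (7) = 17. Cumulative: 17
Frame 2: OPEN (7+2=9). Cumulative: 26
Frame 3: SPARE (7+3=10). 10 + next roll (10) = 20. Cumulative: 46
Frame 4: STRIKE. 10 + next two rolls (9+1) = 20. Cumulative: 66
Frame 5: SPARE (9+1=10). 10 + next roll (10) = 20. Cumulative: 86

Answer: 20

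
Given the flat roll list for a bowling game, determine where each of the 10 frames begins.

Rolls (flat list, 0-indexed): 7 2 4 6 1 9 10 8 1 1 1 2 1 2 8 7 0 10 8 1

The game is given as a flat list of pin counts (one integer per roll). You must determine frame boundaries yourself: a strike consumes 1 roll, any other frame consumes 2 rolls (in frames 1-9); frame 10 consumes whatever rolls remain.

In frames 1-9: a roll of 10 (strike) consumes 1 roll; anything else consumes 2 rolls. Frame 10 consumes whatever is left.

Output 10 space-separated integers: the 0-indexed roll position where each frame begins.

Answer: 0 2 4 6 7 9 11 13 15 17

Derivation:
Frame 1 starts at roll index 0: rolls=7,2 (sum=9), consumes 2 rolls
Frame 2 starts at roll index 2: rolls=4,6 (sum=10), consumes 2 rolls
Frame 3 starts at roll index 4: rolls=1,9 (sum=10), consumes 2 rolls
Frame 4 starts at roll index 6: roll=10 (strike), consumes 1 roll
Frame 5 starts at roll index 7: rolls=8,1 (sum=9), consumes 2 rolls
Frame 6 starts at roll index 9: rolls=1,1 (sum=2), consumes 2 rolls
Frame 7 starts at roll index 11: rolls=2,1 (sum=3), consumes 2 rolls
Frame 8 starts at roll index 13: rolls=2,8 (sum=10), consumes 2 rolls
Frame 9 starts at roll index 15: rolls=7,0 (sum=7), consumes 2 rolls
Frame 10 starts at roll index 17: 3 remaining rolls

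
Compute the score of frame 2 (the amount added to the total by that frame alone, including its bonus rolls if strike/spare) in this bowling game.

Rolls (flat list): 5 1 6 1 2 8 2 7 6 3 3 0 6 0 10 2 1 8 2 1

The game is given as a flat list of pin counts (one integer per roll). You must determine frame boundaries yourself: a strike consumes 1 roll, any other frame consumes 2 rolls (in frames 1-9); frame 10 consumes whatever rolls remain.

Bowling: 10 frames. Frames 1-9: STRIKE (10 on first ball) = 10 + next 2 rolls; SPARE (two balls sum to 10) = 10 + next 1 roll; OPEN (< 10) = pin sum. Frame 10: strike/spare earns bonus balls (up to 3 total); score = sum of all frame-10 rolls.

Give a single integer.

Answer: 7

Derivation:
Frame 1: OPEN (5+1=6). Cumulative: 6
Frame 2: OPEN (6+1=7). Cumulative: 13
Frame 3: SPARE (2+8=10). 10 + next roll (2) = 12. Cumulative: 25
Frame 4: OPEN (2+7=9). Cumulative: 34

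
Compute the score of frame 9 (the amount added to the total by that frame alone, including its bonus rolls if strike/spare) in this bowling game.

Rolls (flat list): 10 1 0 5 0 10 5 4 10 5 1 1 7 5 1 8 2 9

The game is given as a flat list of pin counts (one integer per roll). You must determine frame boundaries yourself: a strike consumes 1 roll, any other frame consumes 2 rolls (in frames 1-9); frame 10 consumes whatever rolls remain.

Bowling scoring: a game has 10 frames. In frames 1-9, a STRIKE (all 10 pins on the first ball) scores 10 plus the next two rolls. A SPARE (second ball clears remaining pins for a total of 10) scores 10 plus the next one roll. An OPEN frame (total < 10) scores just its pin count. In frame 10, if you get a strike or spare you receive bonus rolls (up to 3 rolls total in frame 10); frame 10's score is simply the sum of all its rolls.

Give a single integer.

Answer: 6

Derivation:
Frame 1: STRIKE. 10 + next two rolls (1+0) = 11. Cumulative: 11
Frame 2: OPEN (1+0=1). Cumulative: 12
Frame 3: OPEN (5+0=5). Cumulative: 17
Frame 4: STRIKE. 10 + next two rolls (5+4) = 19. Cumulative: 36
Frame 5: OPEN (5+4=9). Cumulative: 45
Frame 6: STRIKE. 10 + next two rolls (5+1) = 16. Cumulative: 61
Frame 7: OPEN (5+1=6). Cumulative: 67
Frame 8: OPEN (1+7=8). Cumulative: 75
Frame 9: OPEN (5+1=6). Cumulative: 81
Frame 10: SPARE. Sum of all frame-10 rolls (8+2+9) = 19. Cumulative: 100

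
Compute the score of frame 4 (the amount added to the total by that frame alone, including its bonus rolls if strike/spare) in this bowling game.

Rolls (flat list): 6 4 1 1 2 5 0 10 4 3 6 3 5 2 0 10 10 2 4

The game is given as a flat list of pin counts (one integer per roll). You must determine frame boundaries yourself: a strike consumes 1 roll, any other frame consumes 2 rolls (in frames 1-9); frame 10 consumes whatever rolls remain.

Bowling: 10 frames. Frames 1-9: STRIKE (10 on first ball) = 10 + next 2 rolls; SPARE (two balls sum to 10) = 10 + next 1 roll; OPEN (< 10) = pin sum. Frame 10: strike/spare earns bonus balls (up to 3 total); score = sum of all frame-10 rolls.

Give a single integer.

Answer: 14

Derivation:
Frame 1: SPARE (6+4=10). 10 + next roll (1) = 11. Cumulative: 11
Frame 2: OPEN (1+1=2). Cumulative: 13
Frame 3: OPEN (2+5=7). Cumulative: 20
Frame 4: SPARE (0+10=10). 10 + next roll (4) = 14. Cumulative: 34
Frame 5: OPEN (4+3=7). Cumulative: 41
Frame 6: OPEN (6+3=9). Cumulative: 50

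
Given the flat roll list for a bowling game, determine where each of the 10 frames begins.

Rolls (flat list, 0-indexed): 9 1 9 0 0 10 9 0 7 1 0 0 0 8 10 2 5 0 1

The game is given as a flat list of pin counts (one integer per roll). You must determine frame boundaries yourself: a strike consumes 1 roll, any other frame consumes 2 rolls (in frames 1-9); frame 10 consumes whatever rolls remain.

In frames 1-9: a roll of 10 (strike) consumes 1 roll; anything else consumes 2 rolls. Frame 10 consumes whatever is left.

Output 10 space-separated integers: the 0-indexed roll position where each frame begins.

Answer: 0 2 4 6 8 10 12 14 15 17

Derivation:
Frame 1 starts at roll index 0: rolls=9,1 (sum=10), consumes 2 rolls
Frame 2 starts at roll index 2: rolls=9,0 (sum=9), consumes 2 rolls
Frame 3 starts at roll index 4: rolls=0,10 (sum=10), consumes 2 rolls
Frame 4 starts at roll index 6: rolls=9,0 (sum=9), consumes 2 rolls
Frame 5 starts at roll index 8: rolls=7,1 (sum=8), consumes 2 rolls
Frame 6 starts at roll index 10: rolls=0,0 (sum=0), consumes 2 rolls
Frame 7 starts at roll index 12: rolls=0,8 (sum=8), consumes 2 rolls
Frame 8 starts at roll index 14: roll=10 (strike), consumes 1 roll
Frame 9 starts at roll index 15: rolls=2,5 (sum=7), consumes 2 rolls
Frame 10 starts at roll index 17: 2 remaining rolls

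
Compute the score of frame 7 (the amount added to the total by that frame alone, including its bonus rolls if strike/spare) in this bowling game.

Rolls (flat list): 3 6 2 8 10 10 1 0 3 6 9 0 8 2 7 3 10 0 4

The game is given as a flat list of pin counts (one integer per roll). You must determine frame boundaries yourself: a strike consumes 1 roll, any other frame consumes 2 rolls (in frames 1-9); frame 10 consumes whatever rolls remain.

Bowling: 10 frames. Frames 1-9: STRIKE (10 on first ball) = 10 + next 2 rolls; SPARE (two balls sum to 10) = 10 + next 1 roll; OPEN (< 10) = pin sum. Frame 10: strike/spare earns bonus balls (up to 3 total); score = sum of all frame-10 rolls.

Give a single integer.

Answer: 9

Derivation:
Frame 1: OPEN (3+6=9). Cumulative: 9
Frame 2: SPARE (2+8=10). 10 + next roll (10) = 20. Cumulative: 29
Frame 3: STRIKE. 10 + next two rolls (10+1) = 21. Cumulative: 50
Frame 4: STRIKE. 10 + next two rolls (1+0) = 11. Cumulative: 61
Frame 5: OPEN (1+0=1). Cumulative: 62
Frame 6: OPEN (3+6=9). Cumulative: 71
Frame 7: OPEN (9+0=9). Cumulative: 80
Frame 8: SPARE (8+2=10). 10 + next roll (7) = 17. Cumulative: 97
Frame 9: SPARE (7+3=10). 10 + next roll (10) = 20. Cumulative: 117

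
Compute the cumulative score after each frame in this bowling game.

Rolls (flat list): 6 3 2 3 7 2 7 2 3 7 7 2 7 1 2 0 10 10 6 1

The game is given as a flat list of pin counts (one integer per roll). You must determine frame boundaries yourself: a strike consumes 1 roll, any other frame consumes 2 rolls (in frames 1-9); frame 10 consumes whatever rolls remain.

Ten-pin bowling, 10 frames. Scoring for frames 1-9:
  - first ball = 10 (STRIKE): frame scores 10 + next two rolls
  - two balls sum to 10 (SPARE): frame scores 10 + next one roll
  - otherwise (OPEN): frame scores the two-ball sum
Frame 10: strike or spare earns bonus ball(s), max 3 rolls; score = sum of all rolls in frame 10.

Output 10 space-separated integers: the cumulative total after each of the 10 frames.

Answer: 9 14 23 32 49 58 66 68 94 111

Derivation:
Frame 1: OPEN (6+3=9). Cumulative: 9
Frame 2: OPEN (2+3=5). Cumulative: 14
Frame 3: OPEN (7+2=9). Cumulative: 23
Frame 4: OPEN (7+2=9). Cumulative: 32
Frame 5: SPARE (3+7=10). 10 + next roll (7) = 17. Cumulative: 49
Frame 6: OPEN (7+2=9). Cumulative: 58
Frame 7: OPEN (7+1=8). Cumulative: 66
Frame 8: OPEN (2+0=2). Cumulative: 68
Frame 9: STRIKE. 10 + next two rolls (10+6) = 26. Cumulative: 94
Frame 10: STRIKE. Sum of all frame-10 rolls (10+6+1) = 17. Cumulative: 111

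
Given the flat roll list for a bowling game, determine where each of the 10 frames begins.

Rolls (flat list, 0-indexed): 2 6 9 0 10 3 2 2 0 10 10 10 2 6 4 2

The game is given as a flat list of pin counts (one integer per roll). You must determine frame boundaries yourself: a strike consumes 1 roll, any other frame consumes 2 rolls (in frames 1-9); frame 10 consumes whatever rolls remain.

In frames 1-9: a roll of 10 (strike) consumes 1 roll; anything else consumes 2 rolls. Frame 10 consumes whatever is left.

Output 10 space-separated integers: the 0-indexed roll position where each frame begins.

Frame 1 starts at roll index 0: rolls=2,6 (sum=8), consumes 2 rolls
Frame 2 starts at roll index 2: rolls=9,0 (sum=9), consumes 2 rolls
Frame 3 starts at roll index 4: roll=10 (strike), consumes 1 roll
Frame 4 starts at roll index 5: rolls=3,2 (sum=5), consumes 2 rolls
Frame 5 starts at roll index 7: rolls=2,0 (sum=2), consumes 2 rolls
Frame 6 starts at roll index 9: roll=10 (strike), consumes 1 roll
Frame 7 starts at roll index 10: roll=10 (strike), consumes 1 roll
Frame 8 starts at roll index 11: roll=10 (strike), consumes 1 roll
Frame 9 starts at roll index 12: rolls=2,6 (sum=8), consumes 2 rolls
Frame 10 starts at roll index 14: 2 remaining rolls

Answer: 0 2 4 5 7 9 10 11 12 14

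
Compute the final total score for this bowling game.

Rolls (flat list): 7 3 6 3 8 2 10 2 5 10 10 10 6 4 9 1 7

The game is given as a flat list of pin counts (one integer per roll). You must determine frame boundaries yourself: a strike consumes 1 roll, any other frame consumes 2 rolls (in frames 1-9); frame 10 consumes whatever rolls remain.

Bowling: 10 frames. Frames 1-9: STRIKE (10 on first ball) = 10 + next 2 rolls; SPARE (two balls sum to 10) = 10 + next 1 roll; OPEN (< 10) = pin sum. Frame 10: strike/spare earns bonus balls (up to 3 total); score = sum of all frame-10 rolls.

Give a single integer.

Frame 1: SPARE (7+3=10). 10 + next roll (6) = 16. Cumulative: 16
Frame 2: OPEN (6+3=9). Cumulative: 25
Frame 3: SPARE (8+2=10). 10 + next roll (10) = 20. Cumulative: 45
Frame 4: STRIKE. 10 + next two rolls (2+5) = 17. Cumulative: 62
Frame 5: OPEN (2+5=7). Cumulative: 69
Frame 6: STRIKE. 10 + next two rolls (10+10) = 30. Cumulative: 99
Frame 7: STRIKE. 10 + next two rolls (10+6) = 26. Cumulative: 125
Frame 8: STRIKE. 10 + next two rolls (6+4) = 20. Cumulative: 145
Frame 9: SPARE (6+4=10). 10 + next roll (9) = 19. Cumulative: 164
Frame 10: SPARE. Sum of all frame-10 rolls (9+1+7) = 17. Cumulative: 181

Answer: 181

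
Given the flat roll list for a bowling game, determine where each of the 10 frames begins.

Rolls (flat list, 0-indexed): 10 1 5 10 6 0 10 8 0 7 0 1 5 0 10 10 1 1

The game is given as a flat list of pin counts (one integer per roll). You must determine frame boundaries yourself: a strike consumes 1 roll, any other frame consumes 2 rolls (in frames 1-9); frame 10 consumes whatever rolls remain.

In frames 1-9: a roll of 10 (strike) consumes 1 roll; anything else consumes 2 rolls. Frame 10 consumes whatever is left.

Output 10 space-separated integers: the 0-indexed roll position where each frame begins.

Answer: 0 1 3 4 6 7 9 11 13 15

Derivation:
Frame 1 starts at roll index 0: roll=10 (strike), consumes 1 roll
Frame 2 starts at roll index 1: rolls=1,5 (sum=6), consumes 2 rolls
Frame 3 starts at roll index 3: roll=10 (strike), consumes 1 roll
Frame 4 starts at roll index 4: rolls=6,0 (sum=6), consumes 2 rolls
Frame 5 starts at roll index 6: roll=10 (strike), consumes 1 roll
Frame 6 starts at roll index 7: rolls=8,0 (sum=8), consumes 2 rolls
Frame 7 starts at roll index 9: rolls=7,0 (sum=7), consumes 2 rolls
Frame 8 starts at roll index 11: rolls=1,5 (sum=6), consumes 2 rolls
Frame 9 starts at roll index 13: rolls=0,10 (sum=10), consumes 2 rolls
Frame 10 starts at roll index 15: 3 remaining rolls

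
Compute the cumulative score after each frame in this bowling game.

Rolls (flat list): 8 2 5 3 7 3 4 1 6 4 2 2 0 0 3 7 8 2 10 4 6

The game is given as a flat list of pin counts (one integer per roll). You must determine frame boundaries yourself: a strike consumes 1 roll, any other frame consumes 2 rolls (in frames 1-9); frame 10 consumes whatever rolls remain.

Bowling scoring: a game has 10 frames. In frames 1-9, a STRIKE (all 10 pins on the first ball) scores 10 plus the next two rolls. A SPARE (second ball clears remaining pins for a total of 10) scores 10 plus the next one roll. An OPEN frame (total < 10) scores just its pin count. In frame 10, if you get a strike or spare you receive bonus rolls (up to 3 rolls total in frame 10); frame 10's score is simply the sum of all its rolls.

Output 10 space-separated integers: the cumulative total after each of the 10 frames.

Answer: 15 23 37 42 54 58 58 76 96 116

Derivation:
Frame 1: SPARE (8+2=10). 10 + next roll (5) = 15. Cumulative: 15
Frame 2: OPEN (5+3=8). Cumulative: 23
Frame 3: SPARE (7+3=10). 10 + next roll (4) = 14. Cumulative: 37
Frame 4: OPEN (4+1=5). Cumulative: 42
Frame 5: SPARE (6+4=10). 10 + next roll (2) = 12. Cumulative: 54
Frame 6: OPEN (2+2=4). Cumulative: 58
Frame 7: OPEN (0+0=0). Cumulative: 58
Frame 8: SPARE (3+7=10). 10 + next roll (8) = 18. Cumulative: 76
Frame 9: SPARE (8+2=10). 10 + next roll (10) = 20. Cumulative: 96
Frame 10: STRIKE. Sum of all frame-10 rolls (10+4+6) = 20. Cumulative: 116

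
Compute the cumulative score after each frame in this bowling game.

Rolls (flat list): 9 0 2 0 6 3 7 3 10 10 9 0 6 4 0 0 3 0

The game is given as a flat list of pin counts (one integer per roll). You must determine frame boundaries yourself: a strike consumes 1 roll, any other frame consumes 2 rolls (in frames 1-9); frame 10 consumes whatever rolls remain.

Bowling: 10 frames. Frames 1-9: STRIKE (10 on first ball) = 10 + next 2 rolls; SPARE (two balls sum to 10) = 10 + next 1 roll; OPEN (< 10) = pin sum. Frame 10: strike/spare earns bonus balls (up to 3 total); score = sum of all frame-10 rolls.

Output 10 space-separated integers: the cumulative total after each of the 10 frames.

Answer: 9 11 20 40 69 88 97 107 107 110

Derivation:
Frame 1: OPEN (9+0=9). Cumulative: 9
Frame 2: OPEN (2+0=2). Cumulative: 11
Frame 3: OPEN (6+3=9). Cumulative: 20
Frame 4: SPARE (7+3=10). 10 + next roll (10) = 20. Cumulative: 40
Frame 5: STRIKE. 10 + next two rolls (10+9) = 29. Cumulative: 69
Frame 6: STRIKE. 10 + next two rolls (9+0) = 19. Cumulative: 88
Frame 7: OPEN (9+0=9). Cumulative: 97
Frame 8: SPARE (6+4=10). 10 + next roll (0) = 10. Cumulative: 107
Frame 9: OPEN (0+0=0). Cumulative: 107
Frame 10: OPEN. Sum of all frame-10 rolls (3+0) = 3. Cumulative: 110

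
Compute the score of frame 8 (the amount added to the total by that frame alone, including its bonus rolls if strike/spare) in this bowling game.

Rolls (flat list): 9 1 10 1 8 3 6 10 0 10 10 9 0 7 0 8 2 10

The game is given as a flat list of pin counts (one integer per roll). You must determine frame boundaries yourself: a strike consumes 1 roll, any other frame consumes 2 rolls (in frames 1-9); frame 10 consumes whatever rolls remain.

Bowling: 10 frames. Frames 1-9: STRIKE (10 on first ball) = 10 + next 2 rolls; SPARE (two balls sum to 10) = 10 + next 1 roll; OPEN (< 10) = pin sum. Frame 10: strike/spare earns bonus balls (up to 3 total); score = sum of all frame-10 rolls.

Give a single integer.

Answer: 9

Derivation:
Frame 1: SPARE (9+1=10). 10 + next roll (10) = 20. Cumulative: 20
Frame 2: STRIKE. 10 + next two rolls (1+8) = 19. Cumulative: 39
Frame 3: OPEN (1+8=9). Cumulative: 48
Frame 4: OPEN (3+6=9). Cumulative: 57
Frame 5: STRIKE. 10 + next two rolls (0+10) = 20. Cumulative: 77
Frame 6: SPARE (0+10=10). 10 + next roll (10) = 20. Cumulative: 97
Frame 7: STRIKE. 10 + next two rolls (9+0) = 19. Cumulative: 116
Frame 8: OPEN (9+0=9). Cumulative: 125
Frame 9: OPEN (7+0=7). Cumulative: 132
Frame 10: SPARE. Sum of all frame-10 rolls (8+2+10) = 20. Cumulative: 152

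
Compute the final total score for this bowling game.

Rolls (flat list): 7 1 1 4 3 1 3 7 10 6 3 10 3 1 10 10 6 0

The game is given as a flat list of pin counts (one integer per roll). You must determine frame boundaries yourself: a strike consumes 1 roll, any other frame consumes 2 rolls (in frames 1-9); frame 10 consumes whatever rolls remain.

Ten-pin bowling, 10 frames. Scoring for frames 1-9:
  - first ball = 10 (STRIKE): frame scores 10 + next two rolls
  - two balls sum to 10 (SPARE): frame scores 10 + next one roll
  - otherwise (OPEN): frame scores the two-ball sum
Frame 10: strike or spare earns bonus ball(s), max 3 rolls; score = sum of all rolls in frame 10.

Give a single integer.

Answer: 125

Derivation:
Frame 1: OPEN (7+1=8). Cumulative: 8
Frame 2: OPEN (1+4=5). Cumulative: 13
Frame 3: OPEN (3+1=4). Cumulative: 17
Frame 4: SPARE (3+7=10). 10 + next roll (10) = 20. Cumulative: 37
Frame 5: STRIKE. 10 + next two rolls (6+3) = 19. Cumulative: 56
Frame 6: OPEN (6+3=9). Cumulative: 65
Frame 7: STRIKE. 10 + next two rolls (3+1) = 14. Cumulative: 79
Frame 8: OPEN (3+1=4). Cumulative: 83
Frame 9: STRIKE. 10 + next two rolls (10+6) = 26. Cumulative: 109
Frame 10: STRIKE. Sum of all frame-10 rolls (10+6+0) = 16. Cumulative: 125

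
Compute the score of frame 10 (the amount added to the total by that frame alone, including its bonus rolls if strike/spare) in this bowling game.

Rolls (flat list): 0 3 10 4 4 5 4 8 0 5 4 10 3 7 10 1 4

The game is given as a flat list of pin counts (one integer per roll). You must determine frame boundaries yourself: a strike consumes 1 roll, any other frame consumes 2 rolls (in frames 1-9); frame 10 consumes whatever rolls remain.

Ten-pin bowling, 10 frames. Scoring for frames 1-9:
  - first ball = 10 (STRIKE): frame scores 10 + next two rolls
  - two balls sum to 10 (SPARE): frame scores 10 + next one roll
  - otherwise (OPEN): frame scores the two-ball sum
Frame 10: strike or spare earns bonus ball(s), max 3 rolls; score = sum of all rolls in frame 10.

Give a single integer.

Answer: 5

Derivation:
Frame 1: OPEN (0+3=3). Cumulative: 3
Frame 2: STRIKE. 10 + next two rolls (4+4) = 18. Cumulative: 21
Frame 3: OPEN (4+4=8). Cumulative: 29
Frame 4: OPEN (5+4=9). Cumulative: 38
Frame 5: OPEN (8+0=8). Cumulative: 46
Frame 6: OPEN (5+4=9). Cumulative: 55
Frame 7: STRIKE. 10 + next two rolls (3+7) = 20. Cumulative: 75
Frame 8: SPARE (3+7=10). 10 + next roll (10) = 20. Cumulative: 95
Frame 9: STRIKE. 10 + next two rolls (1+4) = 15. Cumulative: 110
Frame 10: OPEN. Sum of all frame-10 rolls (1+4) = 5. Cumulative: 115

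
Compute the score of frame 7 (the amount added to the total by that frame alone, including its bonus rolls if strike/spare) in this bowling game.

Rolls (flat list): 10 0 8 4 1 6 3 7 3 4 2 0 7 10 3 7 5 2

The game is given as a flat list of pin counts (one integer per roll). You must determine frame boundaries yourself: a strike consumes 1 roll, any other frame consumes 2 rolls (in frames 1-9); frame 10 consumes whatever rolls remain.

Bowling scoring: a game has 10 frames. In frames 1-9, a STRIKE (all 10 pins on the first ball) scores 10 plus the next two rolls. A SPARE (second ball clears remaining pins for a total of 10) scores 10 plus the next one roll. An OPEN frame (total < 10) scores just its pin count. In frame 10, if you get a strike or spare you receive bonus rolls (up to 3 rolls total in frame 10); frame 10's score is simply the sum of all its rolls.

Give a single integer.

Answer: 7

Derivation:
Frame 1: STRIKE. 10 + next two rolls (0+8) = 18. Cumulative: 18
Frame 2: OPEN (0+8=8). Cumulative: 26
Frame 3: OPEN (4+1=5). Cumulative: 31
Frame 4: OPEN (6+3=9). Cumulative: 40
Frame 5: SPARE (7+3=10). 10 + next roll (4) = 14. Cumulative: 54
Frame 6: OPEN (4+2=6). Cumulative: 60
Frame 7: OPEN (0+7=7). Cumulative: 67
Frame 8: STRIKE. 10 + next two rolls (3+7) = 20. Cumulative: 87
Frame 9: SPARE (3+7=10). 10 + next roll (5) = 15. Cumulative: 102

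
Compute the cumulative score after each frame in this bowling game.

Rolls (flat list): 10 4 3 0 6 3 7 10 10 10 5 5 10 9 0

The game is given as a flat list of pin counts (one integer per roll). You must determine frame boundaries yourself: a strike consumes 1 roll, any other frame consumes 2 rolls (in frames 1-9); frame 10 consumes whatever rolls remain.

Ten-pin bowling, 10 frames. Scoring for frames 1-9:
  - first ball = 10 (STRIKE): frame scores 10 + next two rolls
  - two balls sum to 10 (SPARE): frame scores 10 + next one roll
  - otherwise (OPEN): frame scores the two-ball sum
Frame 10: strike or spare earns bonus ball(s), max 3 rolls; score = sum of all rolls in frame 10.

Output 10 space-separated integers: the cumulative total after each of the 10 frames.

Answer: 17 24 30 50 80 105 125 145 164 173

Derivation:
Frame 1: STRIKE. 10 + next two rolls (4+3) = 17. Cumulative: 17
Frame 2: OPEN (4+3=7). Cumulative: 24
Frame 3: OPEN (0+6=6). Cumulative: 30
Frame 4: SPARE (3+7=10). 10 + next roll (10) = 20. Cumulative: 50
Frame 5: STRIKE. 10 + next two rolls (10+10) = 30. Cumulative: 80
Frame 6: STRIKE. 10 + next two rolls (10+5) = 25. Cumulative: 105
Frame 7: STRIKE. 10 + next two rolls (5+5) = 20. Cumulative: 125
Frame 8: SPARE (5+5=10). 10 + next roll (10) = 20. Cumulative: 145
Frame 9: STRIKE. 10 + next two rolls (9+0) = 19. Cumulative: 164
Frame 10: OPEN. Sum of all frame-10 rolls (9+0) = 9. Cumulative: 173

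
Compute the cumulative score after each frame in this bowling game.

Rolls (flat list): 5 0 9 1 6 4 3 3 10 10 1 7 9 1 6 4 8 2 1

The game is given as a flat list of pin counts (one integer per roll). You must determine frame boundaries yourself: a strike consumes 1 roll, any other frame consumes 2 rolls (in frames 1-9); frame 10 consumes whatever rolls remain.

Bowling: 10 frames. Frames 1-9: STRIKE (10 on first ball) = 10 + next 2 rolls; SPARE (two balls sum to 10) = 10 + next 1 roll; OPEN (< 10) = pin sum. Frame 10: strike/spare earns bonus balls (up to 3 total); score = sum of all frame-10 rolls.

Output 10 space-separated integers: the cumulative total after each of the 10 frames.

Answer: 5 21 34 40 61 79 87 103 121 132

Derivation:
Frame 1: OPEN (5+0=5). Cumulative: 5
Frame 2: SPARE (9+1=10). 10 + next roll (6) = 16. Cumulative: 21
Frame 3: SPARE (6+4=10). 10 + next roll (3) = 13. Cumulative: 34
Frame 4: OPEN (3+3=6). Cumulative: 40
Frame 5: STRIKE. 10 + next two rolls (10+1) = 21. Cumulative: 61
Frame 6: STRIKE. 10 + next two rolls (1+7) = 18. Cumulative: 79
Frame 7: OPEN (1+7=8). Cumulative: 87
Frame 8: SPARE (9+1=10). 10 + next roll (6) = 16. Cumulative: 103
Frame 9: SPARE (6+4=10). 10 + next roll (8) = 18. Cumulative: 121
Frame 10: SPARE. Sum of all frame-10 rolls (8+2+1) = 11. Cumulative: 132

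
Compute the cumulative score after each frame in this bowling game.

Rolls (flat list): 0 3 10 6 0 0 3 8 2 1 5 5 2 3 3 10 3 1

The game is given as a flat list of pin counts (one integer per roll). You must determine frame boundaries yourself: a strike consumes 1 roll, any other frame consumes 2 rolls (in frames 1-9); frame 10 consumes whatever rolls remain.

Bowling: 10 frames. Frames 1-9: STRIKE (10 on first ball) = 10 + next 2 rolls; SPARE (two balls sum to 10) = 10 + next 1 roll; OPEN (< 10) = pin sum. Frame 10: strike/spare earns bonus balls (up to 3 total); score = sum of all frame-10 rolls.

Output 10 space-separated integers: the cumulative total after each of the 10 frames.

Frame 1: OPEN (0+3=3). Cumulative: 3
Frame 2: STRIKE. 10 + next two rolls (6+0) = 16. Cumulative: 19
Frame 3: OPEN (6+0=6). Cumulative: 25
Frame 4: OPEN (0+3=3). Cumulative: 28
Frame 5: SPARE (8+2=10). 10 + next roll (1) = 11. Cumulative: 39
Frame 6: OPEN (1+5=6). Cumulative: 45
Frame 7: OPEN (5+2=7). Cumulative: 52
Frame 8: OPEN (3+3=6). Cumulative: 58
Frame 9: STRIKE. 10 + next two rolls (3+1) = 14. Cumulative: 72
Frame 10: OPEN. Sum of all frame-10 rolls (3+1) = 4. Cumulative: 76

Answer: 3 19 25 28 39 45 52 58 72 76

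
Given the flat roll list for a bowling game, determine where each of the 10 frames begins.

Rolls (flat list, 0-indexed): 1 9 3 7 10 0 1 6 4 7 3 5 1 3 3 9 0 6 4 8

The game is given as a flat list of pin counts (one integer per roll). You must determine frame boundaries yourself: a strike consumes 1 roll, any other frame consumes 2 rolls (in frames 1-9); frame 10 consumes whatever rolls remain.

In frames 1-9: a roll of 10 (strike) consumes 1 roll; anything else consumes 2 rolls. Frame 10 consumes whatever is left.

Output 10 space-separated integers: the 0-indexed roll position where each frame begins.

Frame 1 starts at roll index 0: rolls=1,9 (sum=10), consumes 2 rolls
Frame 2 starts at roll index 2: rolls=3,7 (sum=10), consumes 2 rolls
Frame 3 starts at roll index 4: roll=10 (strike), consumes 1 roll
Frame 4 starts at roll index 5: rolls=0,1 (sum=1), consumes 2 rolls
Frame 5 starts at roll index 7: rolls=6,4 (sum=10), consumes 2 rolls
Frame 6 starts at roll index 9: rolls=7,3 (sum=10), consumes 2 rolls
Frame 7 starts at roll index 11: rolls=5,1 (sum=6), consumes 2 rolls
Frame 8 starts at roll index 13: rolls=3,3 (sum=6), consumes 2 rolls
Frame 9 starts at roll index 15: rolls=9,0 (sum=9), consumes 2 rolls
Frame 10 starts at roll index 17: 3 remaining rolls

Answer: 0 2 4 5 7 9 11 13 15 17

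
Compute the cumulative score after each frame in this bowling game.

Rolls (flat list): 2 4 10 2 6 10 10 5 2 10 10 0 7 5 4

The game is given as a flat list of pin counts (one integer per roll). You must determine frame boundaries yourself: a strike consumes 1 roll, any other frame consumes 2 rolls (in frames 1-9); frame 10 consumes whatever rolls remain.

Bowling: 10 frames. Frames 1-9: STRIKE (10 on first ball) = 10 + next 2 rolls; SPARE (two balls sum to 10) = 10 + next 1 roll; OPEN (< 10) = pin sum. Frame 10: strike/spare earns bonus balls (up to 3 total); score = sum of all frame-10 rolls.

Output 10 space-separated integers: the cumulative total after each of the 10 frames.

Answer: 6 24 32 57 74 81 101 118 125 134

Derivation:
Frame 1: OPEN (2+4=6). Cumulative: 6
Frame 2: STRIKE. 10 + next two rolls (2+6) = 18. Cumulative: 24
Frame 3: OPEN (2+6=8). Cumulative: 32
Frame 4: STRIKE. 10 + next two rolls (10+5) = 25. Cumulative: 57
Frame 5: STRIKE. 10 + next two rolls (5+2) = 17. Cumulative: 74
Frame 6: OPEN (5+2=7). Cumulative: 81
Frame 7: STRIKE. 10 + next two rolls (10+0) = 20. Cumulative: 101
Frame 8: STRIKE. 10 + next two rolls (0+7) = 17. Cumulative: 118
Frame 9: OPEN (0+7=7). Cumulative: 125
Frame 10: OPEN. Sum of all frame-10 rolls (5+4) = 9. Cumulative: 134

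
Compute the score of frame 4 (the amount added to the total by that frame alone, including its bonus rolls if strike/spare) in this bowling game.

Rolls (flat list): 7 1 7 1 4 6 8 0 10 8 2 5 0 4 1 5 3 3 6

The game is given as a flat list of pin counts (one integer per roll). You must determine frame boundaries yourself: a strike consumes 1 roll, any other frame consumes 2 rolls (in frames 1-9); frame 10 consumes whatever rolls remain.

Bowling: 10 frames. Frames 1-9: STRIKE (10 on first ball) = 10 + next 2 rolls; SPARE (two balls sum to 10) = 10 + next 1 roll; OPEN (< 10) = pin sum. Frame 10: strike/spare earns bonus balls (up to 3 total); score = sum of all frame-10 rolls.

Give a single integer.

Answer: 8

Derivation:
Frame 1: OPEN (7+1=8). Cumulative: 8
Frame 2: OPEN (7+1=8). Cumulative: 16
Frame 3: SPARE (4+6=10). 10 + next roll (8) = 18. Cumulative: 34
Frame 4: OPEN (8+0=8). Cumulative: 42
Frame 5: STRIKE. 10 + next two rolls (8+2) = 20. Cumulative: 62
Frame 6: SPARE (8+2=10). 10 + next roll (5) = 15. Cumulative: 77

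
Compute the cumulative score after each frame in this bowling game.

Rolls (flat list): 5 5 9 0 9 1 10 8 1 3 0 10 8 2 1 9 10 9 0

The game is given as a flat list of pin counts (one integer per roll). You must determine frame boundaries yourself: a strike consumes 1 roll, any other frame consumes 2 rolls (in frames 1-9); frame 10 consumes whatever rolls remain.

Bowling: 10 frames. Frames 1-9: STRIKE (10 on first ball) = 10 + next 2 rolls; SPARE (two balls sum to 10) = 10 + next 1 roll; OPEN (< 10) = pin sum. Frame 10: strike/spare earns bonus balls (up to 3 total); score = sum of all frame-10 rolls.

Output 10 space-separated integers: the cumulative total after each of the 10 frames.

Frame 1: SPARE (5+5=10). 10 + next roll (9) = 19. Cumulative: 19
Frame 2: OPEN (9+0=9). Cumulative: 28
Frame 3: SPARE (9+1=10). 10 + next roll (10) = 20. Cumulative: 48
Frame 4: STRIKE. 10 + next two rolls (8+1) = 19. Cumulative: 67
Frame 5: OPEN (8+1=9). Cumulative: 76
Frame 6: OPEN (3+0=3). Cumulative: 79
Frame 7: STRIKE. 10 + next two rolls (8+2) = 20. Cumulative: 99
Frame 8: SPARE (8+2=10). 10 + next roll (1) = 11. Cumulative: 110
Frame 9: SPARE (1+9=10). 10 + next roll (10) = 20. Cumulative: 130
Frame 10: STRIKE. Sum of all frame-10 rolls (10+9+0) = 19. Cumulative: 149

Answer: 19 28 48 67 76 79 99 110 130 149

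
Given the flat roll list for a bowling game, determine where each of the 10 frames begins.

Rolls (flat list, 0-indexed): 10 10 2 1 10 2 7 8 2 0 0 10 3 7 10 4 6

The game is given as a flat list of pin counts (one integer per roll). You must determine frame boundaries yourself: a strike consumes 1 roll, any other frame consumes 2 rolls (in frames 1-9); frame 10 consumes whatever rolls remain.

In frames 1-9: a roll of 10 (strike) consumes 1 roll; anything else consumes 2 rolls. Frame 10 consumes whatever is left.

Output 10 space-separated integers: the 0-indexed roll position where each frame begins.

Answer: 0 1 2 4 5 7 9 11 12 14

Derivation:
Frame 1 starts at roll index 0: roll=10 (strike), consumes 1 roll
Frame 2 starts at roll index 1: roll=10 (strike), consumes 1 roll
Frame 3 starts at roll index 2: rolls=2,1 (sum=3), consumes 2 rolls
Frame 4 starts at roll index 4: roll=10 (strike), consumes 1 roll
Frame 5 starts at roll index 5: rolls=2,7 (sum=9), consumes 2 rolls
Frame 6 starts at roll index 7: rolls=8,2 (sum=10), consumes 2 rolls
Frame 7 starts at roll index 9: rolls=0,0 (sum=0), consumes 2 rolls
Frame 8 starts at roll index 11: roll=10 (strike), consumes 1 roll
Frame 9 starts at roll index 12: rolls=3,7 (sum=10), consumes 2 rolls
Frame 10 starts at roll index 14: 3 remaining rolls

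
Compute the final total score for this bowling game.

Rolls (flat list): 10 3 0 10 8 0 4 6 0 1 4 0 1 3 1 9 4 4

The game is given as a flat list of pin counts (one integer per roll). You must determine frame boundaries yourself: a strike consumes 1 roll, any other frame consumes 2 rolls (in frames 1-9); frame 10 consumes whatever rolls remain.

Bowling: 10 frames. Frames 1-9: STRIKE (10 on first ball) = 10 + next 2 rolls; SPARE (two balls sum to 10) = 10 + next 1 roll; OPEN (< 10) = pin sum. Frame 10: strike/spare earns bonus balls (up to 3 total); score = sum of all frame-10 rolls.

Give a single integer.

Frame 1: STRIKE. 10 + next two rolls (3+0) = 13. Cumulative: 13
Frame 2: OPEN (3+0=3). Cumulative: 16
Frame 3: STRIKE. 10 + next two rolls (8+0) = 18. Cumulative: 34
Frame 4: OPEN (8+0=8). Cumulative: 42
Frame 5: SPARE (4+6=10). 10 + next roll (0) = 10. Cumulative: 52
Frame 6: OPEN (0+1=1). Cumulative: 53
Frame 7: OPEN (4+0=4). Cumulative: 57
Frame 8: OPEN (1+3=4). Cumulative: 61
Frame 9: SPARE (1+9=10). 10 + next roll (4) = 14. Cumulative: 75
Frame 10: OPEN. Sum of all frame-10 rolls (4+4) = 8. Cumulative: 83

Answer: 83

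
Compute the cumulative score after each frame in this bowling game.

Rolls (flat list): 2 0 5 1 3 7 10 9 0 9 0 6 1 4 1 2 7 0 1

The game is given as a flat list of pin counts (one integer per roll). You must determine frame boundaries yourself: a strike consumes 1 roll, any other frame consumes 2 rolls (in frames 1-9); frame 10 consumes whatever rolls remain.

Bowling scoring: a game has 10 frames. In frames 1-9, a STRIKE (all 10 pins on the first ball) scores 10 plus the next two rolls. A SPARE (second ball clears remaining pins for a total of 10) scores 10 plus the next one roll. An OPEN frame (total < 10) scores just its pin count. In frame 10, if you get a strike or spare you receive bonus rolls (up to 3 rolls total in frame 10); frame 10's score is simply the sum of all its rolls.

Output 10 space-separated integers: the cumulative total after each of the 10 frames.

Answer: 2 8 28 47 56 65 72 77 86 87

Derivation:
Frame 1: OPEN (2+0=2). Cumulative: 2
Frame 2: OPEN (5+1=6). Cumulative: 8
Frame 3: SPARE (3+7=10). 10 + next roll (10) = 20. Cumulative: 28
Frame 4: STRIKE. 10 + next two rolls (9+0) = 19. Cumulative: 47
Frame 5: OPEN (9+0=9). Cumulative: 56
Frame 6: OPEN (9+0=9). Cumulative: 65
Frame 7: OPEN (6+1=7). Cumulative: 72
Frame 8: OPEN (4+1=5). Cumulative: 77
Frame 9: OPEN (2+7=9). Cumulative: 86
Frame 10: OPEN. Sum of all frame-10 rolls (0+1) = 1. Cumulative: 87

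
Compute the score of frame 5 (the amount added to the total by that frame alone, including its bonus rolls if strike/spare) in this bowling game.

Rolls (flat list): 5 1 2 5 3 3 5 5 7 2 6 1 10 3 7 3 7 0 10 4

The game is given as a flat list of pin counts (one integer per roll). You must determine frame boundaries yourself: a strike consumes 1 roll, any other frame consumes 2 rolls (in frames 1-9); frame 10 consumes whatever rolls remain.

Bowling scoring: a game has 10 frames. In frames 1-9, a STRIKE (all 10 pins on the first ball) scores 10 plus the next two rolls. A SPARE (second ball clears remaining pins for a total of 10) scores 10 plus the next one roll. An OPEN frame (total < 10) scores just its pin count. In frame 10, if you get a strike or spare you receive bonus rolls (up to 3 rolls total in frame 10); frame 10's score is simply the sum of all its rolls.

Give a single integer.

Answer: 9

Derivation:
Frame 1: OPEN (5+1=6). Cumulative: 6
Frame 2: OPEN (2+5=7). Cumulative: 13
Frame 3: OPEN (3+3=6). Cumulative: 19
Frame 4: SPARE (5+5=10). 10 + next roll (7) = 17. Cumulative: 36
Frame 5: OPEN (7+2=9). Cumulative: 45
Frame 6: OPEN (6+1=7). Cumulative: 52
Frame 7: STRIKE. 10 + next two rolls (3+7) = 20. Cumulative: 72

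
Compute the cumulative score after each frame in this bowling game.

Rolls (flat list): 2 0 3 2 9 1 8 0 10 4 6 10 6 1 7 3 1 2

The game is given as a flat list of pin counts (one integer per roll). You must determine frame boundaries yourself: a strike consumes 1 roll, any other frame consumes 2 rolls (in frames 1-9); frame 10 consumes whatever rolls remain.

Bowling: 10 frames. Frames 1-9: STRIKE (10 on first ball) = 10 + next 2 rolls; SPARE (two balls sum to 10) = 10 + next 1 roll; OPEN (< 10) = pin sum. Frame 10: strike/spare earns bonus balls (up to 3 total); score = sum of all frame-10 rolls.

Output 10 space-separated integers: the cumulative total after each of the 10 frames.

Answer: 2 7 25 33 53 73 90 97 108 111

Derivation:
Frame 1: OPEN (2+0=2). Cumulative: 2
Frame 2: OPEN (3+2=5). Cumulative: 7
Frame 3: SPARE (9+1=10). 10 + next roll (8) = 18. Cumulative: 25
Frame 4: OPEN (8+0=8). Cumulative: 33
Frame 5: STRIKE. 10 + next two rolls (4+6) = 20. Cumulative: 53
Frame 6: SPARE (4+6=10). 10 + next roll (10) = 20. Cumulative: 73
Frame 7: STRIKE. 10 + next two rolls (6+1) = 17. Cumulative: 90
Frame 8: OPEN (6+1=7). Cumulative: 97
Frame 9: SPARE (7+3=10). 10 + next roll (1) = 11. Cumulative: 108
Frame 10: OPEN. Sum of all frame-10 rolls (1+2) = 3. Cumulative: 111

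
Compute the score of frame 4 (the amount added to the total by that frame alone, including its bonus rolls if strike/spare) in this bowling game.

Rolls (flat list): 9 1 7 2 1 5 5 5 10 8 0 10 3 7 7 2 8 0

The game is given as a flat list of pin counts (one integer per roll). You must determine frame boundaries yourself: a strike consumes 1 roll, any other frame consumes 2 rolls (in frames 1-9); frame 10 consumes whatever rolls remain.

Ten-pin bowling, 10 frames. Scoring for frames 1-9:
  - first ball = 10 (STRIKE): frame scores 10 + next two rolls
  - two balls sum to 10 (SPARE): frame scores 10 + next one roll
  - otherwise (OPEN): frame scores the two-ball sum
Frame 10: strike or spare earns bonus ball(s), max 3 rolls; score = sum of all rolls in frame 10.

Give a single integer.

Frame 1: SPARE (9+1=10). 10 + next roll (7) = 17. Cumulative: 17
Frame 2: OPEN (7+2=9). Cumulative: 26
Frame 3: OPEN (1+5=6). Cumulative: 32
Frame 4: SPARE (5+5=10). 10 + next roll (10) = 20. Cumulative: 52
Frame 5: STRIKE. 10 + next two rolls (8+0) = 18. Cumulative: 70
Frame 6: OPEN (8+0=8). Cumulative: 78

Answer: 20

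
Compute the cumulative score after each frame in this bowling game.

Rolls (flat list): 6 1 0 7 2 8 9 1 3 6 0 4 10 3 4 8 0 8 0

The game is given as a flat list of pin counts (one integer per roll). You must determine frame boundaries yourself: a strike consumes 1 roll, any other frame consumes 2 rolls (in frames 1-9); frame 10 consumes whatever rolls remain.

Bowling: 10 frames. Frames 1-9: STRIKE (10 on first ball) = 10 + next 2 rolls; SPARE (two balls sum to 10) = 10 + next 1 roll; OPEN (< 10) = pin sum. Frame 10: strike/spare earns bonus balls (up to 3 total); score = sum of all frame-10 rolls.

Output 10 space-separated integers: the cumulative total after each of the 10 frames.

Answer: 7 14 33 46 55 59 76 83 91 99

Derivation:
Frame 1: OPEN (6+1=7). Cumulative: 7
Frame 2: OPEN (0+7=7). Cumulative: 14
Frame 3: SPARE (2+8=10). 10 + next roll (9) = 19. Cumulative: 33
Frame 4: SPARE (9+1=10). 10 + next roll (3) = 13. Cumulative: 46
Frame 5: OPEN (3+6=9). Cumulative: 55
Frame 6: OPEN (0+4=4). Cumulative: 59
Frame 7: STRIKE. 10 + next two rolls (3+4) = 17. Cumulative: 76
Frame 8: OPEN (3+4=7). Cumulative: 83
Frame 9: OPEN (8+0=8). Cumulative: 91
Frame 10: OPEN. Sum of all frame-10 rolls (8+0) = 8. Cumulative: 99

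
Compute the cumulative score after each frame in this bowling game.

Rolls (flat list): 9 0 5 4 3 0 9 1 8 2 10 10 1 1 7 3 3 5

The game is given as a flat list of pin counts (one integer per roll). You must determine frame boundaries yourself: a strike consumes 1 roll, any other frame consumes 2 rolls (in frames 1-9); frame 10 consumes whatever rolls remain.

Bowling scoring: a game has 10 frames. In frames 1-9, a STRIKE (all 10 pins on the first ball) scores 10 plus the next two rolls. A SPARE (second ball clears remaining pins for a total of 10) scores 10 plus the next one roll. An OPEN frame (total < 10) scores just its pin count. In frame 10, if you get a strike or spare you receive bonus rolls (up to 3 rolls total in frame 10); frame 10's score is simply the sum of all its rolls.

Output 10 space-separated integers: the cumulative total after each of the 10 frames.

Frame 1: OPEN (9+0=9). Cumulative: 9
Frame 2: OPEN (5+4=9). Cumulative: 18
Frame 3: OPEN (3+0=3). Cumulative: 21
Frame 4: SPARE (9+1=10). 10 + next roll (8) = 18. Cumulative: 39
Frame 5: SPARE (8+2=10). 10 + next roll (10) = 20. Cumulative: 59
Frame 6: STRIKE. 10 + next two rolls (10+1) = 21. Cumulative: 80
Frame 7: STRIKE. 10 + next two rolls (1+1) = 12. Cumulative: 92
Frame 8: OPEN (1+1=2). Cumulative: 94
Frame 9: SPARE (7+3=10). 10 + next roll (3) = 13. Cumulative: 107
Frame 10: OPEN. Sum of all frame-10 rolls (3+5) = 8. Cumulative: 115

Answer: 9 18 21 39 59 80 92 94 107 115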